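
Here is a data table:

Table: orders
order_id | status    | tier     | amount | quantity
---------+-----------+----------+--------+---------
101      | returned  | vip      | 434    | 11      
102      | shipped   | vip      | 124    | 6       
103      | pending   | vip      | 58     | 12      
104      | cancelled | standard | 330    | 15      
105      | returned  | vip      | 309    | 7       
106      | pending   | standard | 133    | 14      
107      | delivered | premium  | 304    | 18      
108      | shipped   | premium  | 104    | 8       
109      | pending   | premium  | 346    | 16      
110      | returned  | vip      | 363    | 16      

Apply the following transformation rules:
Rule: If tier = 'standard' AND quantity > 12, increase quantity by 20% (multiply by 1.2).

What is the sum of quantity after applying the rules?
128.8

Step 1: Find records where tier = 'standard' AND quantity > 12
Step 2: 2 records match, summing to 29
Step 3: After multiplier: 29 × 1.2 = 34.8
Step 4: Unaffected records sum: 94
Step 5: Final sum = 34.8 + 94 = 128.8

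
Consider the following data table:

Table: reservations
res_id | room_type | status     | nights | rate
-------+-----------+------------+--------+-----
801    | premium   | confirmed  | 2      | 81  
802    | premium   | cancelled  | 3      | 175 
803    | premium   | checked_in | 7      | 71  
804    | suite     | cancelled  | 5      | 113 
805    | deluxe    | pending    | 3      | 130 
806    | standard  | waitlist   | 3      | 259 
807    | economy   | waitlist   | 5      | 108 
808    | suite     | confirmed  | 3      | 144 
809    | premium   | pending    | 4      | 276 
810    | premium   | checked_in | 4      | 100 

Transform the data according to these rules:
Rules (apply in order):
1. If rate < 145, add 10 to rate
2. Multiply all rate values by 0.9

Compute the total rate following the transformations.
1374.3

Step 1: Apply Rule 1 - Add 10 to records with rate < 145
  - 7 records affected: 747 + (7 × 10) = 817
  - Unaffected records: 710
  - Sum after Rule 1: 1527
Step 2: Apply Rule 2 - Multiply all by 0.9
  - 1527 × 0.9 = 1374.3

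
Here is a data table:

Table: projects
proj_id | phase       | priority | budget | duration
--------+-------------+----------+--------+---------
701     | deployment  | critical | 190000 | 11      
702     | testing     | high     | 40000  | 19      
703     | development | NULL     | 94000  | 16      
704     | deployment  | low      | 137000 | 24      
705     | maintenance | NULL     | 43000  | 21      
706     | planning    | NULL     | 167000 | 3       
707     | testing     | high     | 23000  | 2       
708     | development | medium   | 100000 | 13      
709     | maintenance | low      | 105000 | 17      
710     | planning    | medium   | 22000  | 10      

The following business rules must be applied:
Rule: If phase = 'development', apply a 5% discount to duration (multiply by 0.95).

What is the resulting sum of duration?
134.55

Step 1: Records with phase = 'development' have total duration = 29
Step 2: Apply multiplier: 29 × 0.95 = 27.55
Step 3: Other records total: 107
Step 4: Final sum = 27.55 + 107 = 134.55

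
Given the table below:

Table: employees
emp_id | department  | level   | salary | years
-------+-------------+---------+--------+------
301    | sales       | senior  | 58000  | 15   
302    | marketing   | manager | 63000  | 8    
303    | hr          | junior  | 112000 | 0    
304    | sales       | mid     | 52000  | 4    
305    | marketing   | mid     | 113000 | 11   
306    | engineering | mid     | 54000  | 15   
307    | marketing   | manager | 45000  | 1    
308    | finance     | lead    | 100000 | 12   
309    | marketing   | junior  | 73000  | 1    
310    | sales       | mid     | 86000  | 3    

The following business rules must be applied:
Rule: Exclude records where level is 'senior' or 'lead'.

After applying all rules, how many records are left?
8

Step 1: Count records to exclude
  - 1 (senior) + 1 (lead) = 2 records
Step 2: Total records: 10
Step 3: Remaining = 10 - 2 = 8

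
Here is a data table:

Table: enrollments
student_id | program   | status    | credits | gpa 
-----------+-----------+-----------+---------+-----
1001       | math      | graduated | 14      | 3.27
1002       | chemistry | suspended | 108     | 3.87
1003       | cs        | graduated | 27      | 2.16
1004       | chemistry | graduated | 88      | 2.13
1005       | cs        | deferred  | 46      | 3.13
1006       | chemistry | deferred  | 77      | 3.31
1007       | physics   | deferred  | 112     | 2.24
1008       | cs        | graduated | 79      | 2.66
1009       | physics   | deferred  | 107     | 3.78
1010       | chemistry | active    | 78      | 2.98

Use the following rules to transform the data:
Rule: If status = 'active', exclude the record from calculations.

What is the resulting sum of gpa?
26.55

Step 1: Identify records where status = 'active'
Step 2: The excluded records sum to 2.98
Step 3: Original total gpa = 29.53
Step 4: Remaining total = 29.53 - 2.98 = 26.55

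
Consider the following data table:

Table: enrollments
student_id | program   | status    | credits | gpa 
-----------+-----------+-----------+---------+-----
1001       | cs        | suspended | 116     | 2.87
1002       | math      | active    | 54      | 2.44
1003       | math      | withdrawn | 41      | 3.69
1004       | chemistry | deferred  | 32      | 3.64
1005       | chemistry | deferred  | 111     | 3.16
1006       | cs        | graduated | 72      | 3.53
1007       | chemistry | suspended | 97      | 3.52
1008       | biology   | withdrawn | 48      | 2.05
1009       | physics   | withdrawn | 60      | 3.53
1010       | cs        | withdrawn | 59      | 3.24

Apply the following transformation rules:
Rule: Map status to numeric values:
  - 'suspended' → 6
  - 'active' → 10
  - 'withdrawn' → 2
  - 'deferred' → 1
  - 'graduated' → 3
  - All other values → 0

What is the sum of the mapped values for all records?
35

Step 1: Apply mapping to each record
Step 2: Count by status:
  'suspended': 2 records × 6 = 12
  'active': 1 records × 10 = 10
  'withdrawn': 4 records × 2 = 8
  'deferred': 2 records × 1 = 2
  'graduated': 1 records × 3 = 3
Step 3: Sum all mapped values = 35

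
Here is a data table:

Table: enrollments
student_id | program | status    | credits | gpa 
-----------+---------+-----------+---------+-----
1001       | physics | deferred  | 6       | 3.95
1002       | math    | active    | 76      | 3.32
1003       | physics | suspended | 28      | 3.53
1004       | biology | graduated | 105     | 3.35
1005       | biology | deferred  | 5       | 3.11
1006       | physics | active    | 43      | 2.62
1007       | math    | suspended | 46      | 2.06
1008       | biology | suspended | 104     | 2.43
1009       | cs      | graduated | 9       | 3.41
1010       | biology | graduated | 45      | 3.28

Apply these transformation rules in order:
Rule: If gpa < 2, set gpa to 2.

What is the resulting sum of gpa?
31.06

Step 1: 0 records have gpa < 2
Step 2: These records originally summed to 0
Step 3: After setting to minimum: 0 × 2 = 0
Step 4: Unaffected records sum: 31.06
Step 5: Final sum = 0 + 31.06 = 31.06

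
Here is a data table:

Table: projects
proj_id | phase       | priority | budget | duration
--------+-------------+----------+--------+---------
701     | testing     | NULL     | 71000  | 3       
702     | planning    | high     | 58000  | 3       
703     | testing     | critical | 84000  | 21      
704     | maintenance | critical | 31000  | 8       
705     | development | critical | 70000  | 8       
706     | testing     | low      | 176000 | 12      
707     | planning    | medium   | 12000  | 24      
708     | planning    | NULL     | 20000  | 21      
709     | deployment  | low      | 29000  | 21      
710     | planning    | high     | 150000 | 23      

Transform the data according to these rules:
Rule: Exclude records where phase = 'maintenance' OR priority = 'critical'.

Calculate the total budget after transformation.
516000

Step 1: Find records where phase = 'maintenance' OR priority = 'critical'
Step 2: 3 records match, summing to 185000
Step 3: Original sum: 701000
Step 4: Remaining sum = 701000 - 185000 = 516000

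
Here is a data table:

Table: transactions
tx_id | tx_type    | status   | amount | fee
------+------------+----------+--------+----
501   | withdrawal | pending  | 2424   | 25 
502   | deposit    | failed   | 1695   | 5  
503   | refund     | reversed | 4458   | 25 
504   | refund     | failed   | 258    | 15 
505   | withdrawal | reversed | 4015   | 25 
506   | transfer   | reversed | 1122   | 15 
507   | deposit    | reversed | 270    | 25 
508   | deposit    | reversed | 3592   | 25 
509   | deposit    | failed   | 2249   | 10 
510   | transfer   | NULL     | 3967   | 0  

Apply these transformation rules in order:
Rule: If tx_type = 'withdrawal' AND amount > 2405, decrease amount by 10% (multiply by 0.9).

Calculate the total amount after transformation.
23406.1

Step 1: Find records where tx_type = 'withdrawal' AND amount > 2405
Step 2: 2 records match, summing to 6439
Step 3: After multiplier: 6439 × 0.9 = 5795.1
Step 4: Unaffected records sum: 17611
Step 5: Final sum = 5795.1 + 17611 = 23406.1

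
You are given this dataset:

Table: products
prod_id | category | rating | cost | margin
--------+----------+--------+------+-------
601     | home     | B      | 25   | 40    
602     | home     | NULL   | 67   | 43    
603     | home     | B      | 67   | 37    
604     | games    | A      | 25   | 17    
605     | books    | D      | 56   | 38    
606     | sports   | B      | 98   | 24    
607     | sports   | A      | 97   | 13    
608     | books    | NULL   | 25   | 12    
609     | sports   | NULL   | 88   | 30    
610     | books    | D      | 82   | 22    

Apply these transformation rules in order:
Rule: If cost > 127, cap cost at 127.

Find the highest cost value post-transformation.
98

Step 1: Original maximum cost = 98
Step 2: Check cap of 127 against maximum
Step 3: No records exceed the cap (max 98 <= cap 127), so no capping applies
Step 4: Maximum after transformation = 98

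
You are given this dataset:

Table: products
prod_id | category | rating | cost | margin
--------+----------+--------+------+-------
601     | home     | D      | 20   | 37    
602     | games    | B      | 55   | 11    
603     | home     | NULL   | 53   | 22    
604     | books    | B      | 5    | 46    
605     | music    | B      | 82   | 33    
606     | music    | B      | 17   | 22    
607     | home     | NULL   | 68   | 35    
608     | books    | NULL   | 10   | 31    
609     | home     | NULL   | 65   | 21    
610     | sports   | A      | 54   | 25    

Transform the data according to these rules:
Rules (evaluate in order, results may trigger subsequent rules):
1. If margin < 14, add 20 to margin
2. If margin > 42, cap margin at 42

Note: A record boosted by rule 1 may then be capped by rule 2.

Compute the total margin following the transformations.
299

Step 1: Apply rule 1 to records with margin < 14
  - 1 records get bonus of 20
  - Of these, 0 records then exceed 42 and get capped
Step 2: Apply rule 2 to records with margin > 42
  - 1 records (original) are capped
Step 3: Calculate final sum = 299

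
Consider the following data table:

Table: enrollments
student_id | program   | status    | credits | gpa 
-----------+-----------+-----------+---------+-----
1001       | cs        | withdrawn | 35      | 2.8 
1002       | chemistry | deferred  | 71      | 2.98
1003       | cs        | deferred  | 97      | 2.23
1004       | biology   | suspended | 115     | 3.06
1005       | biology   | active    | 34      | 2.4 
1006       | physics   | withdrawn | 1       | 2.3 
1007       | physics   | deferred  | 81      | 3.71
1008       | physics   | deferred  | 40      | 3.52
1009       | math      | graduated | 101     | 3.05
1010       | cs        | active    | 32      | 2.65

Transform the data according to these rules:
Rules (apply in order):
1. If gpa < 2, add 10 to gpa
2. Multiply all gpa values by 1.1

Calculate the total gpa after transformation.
31.57

Step 1: Apply Rule 1 - Add 10 to records with gpa < 2
  - 0 records affected: 0 + (0 × 10) = 0
  - Unaffected records: 28.7
  - Sum after Rule 1: 28.7
Step 2: Apply Rule 2 - Multiply all by 1.1
  - 28.7 × 1.1 = 31.57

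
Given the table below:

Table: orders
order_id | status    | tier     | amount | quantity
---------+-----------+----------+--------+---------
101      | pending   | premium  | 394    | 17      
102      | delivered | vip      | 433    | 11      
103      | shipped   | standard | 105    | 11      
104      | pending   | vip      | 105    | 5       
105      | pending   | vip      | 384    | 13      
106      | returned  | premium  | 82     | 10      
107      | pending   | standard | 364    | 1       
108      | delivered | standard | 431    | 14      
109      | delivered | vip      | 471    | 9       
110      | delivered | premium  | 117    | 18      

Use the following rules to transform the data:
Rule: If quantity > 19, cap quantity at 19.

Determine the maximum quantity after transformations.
18

Step 1: Original maximum quantity = 18
Step 2: Check cap of 19 against maximum
Step 3: No records exceed the cap (max 18 <= cap 19), so no capping applies
Step 4: Maximum after transformation = 18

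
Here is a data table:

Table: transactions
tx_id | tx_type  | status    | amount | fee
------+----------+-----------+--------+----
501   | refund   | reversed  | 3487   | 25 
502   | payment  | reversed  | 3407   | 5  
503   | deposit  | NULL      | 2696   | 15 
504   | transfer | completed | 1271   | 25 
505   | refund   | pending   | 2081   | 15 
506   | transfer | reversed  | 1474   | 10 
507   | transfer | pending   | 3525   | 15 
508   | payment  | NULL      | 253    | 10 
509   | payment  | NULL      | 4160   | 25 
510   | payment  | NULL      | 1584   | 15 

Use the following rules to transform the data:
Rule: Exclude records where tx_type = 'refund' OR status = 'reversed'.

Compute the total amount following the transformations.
13489

Step 1: Find records where tx_type = 'refund' OR status = 'reversed'
Step 2: 4 records match, summing to 10449
Step 3: Original sum: 23938
Step 4: Remaining sum = 23938 - 10449 = 13489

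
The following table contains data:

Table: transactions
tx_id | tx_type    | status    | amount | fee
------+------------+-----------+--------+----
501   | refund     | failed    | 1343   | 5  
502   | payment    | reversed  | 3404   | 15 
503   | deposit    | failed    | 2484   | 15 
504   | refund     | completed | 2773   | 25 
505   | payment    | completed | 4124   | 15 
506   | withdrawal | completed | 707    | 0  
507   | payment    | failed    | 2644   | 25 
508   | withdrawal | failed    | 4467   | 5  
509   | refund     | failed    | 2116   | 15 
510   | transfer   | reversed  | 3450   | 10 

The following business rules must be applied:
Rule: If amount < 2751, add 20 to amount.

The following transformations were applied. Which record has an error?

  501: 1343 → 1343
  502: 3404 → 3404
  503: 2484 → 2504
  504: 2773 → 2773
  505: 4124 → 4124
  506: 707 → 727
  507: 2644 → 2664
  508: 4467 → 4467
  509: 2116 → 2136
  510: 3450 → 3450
Record 501 has an error. The correct transformed value should be 1363, not 1343.

Step 1: Check each record against the rule
Step 2: Record 501 has amount = 1343
Step 3: Since 1343 < 2751, the bonus should have been applied
Step 4: Correct value = 1363, but claimed value = 1343
Conclusion: Record 501 has the error.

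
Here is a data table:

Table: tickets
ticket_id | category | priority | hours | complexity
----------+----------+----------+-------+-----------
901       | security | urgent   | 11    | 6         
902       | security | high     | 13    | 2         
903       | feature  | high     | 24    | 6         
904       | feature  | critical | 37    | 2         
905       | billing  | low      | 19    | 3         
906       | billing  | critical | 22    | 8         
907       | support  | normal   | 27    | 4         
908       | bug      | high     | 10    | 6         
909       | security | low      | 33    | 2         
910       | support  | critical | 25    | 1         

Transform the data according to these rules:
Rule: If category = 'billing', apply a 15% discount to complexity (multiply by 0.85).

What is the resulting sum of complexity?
38.35

Step 1: Records with category = 'billing' have total complexity = 11
Step 2: Apply multiplier: 11 × 0.85 = 9.35
Step 3: Other records total: 29
Step 4: Final sum = 9.35 + 29 = 38.35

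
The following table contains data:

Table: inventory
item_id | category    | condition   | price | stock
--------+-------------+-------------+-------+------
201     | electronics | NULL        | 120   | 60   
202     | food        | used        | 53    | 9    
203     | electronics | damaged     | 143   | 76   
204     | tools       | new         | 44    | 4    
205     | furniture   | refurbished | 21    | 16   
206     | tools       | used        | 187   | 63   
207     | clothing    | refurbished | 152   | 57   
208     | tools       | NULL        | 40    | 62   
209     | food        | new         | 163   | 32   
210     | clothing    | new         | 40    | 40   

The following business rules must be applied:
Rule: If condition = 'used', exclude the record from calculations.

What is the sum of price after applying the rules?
723

Step 1: Identify records where condition = 'used'
Step 2: The excluded records sum to 240
Step 3: Original total price = 963
Step 4: Remaining total = 963 - 240 = 723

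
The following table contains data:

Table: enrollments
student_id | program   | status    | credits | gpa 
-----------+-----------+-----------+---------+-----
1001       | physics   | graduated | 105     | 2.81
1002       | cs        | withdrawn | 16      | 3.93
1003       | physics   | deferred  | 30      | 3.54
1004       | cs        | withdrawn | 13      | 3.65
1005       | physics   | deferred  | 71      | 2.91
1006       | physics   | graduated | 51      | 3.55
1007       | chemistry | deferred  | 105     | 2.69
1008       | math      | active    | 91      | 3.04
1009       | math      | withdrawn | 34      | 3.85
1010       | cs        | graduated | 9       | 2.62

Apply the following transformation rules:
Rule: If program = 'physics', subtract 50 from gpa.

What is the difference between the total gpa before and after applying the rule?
200.0

Step 1: Original sum of gpa = 32.59
Step 2: 4 records have program = 'physics'
Step 3: Each affected record changes by -50
Step 4: Total change = 4 × -50 = -200
Step 5: New sum = 32.59 + -200 = -167.41
Step 6: Difference = |-167.41 - 32.59| = 200.0
        (Sum decreased by 200.0)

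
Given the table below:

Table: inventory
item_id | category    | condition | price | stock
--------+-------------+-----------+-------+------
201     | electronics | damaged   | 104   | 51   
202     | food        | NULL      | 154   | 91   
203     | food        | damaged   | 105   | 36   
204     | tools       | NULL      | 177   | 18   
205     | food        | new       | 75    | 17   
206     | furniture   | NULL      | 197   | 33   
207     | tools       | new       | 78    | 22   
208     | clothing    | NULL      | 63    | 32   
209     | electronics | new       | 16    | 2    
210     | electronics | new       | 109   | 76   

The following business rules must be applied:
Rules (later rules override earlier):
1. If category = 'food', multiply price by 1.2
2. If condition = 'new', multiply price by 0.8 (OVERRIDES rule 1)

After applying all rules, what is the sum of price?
1074.2

Step 1: Rule 2 takes priority for records with condition = 'new'
  - 4 records: 278 × 0.8 = 222.4
Step 2: Rule 1 applies to remaining records with category = 'food'
  - 2 records: 259 × 1.2 = 310.8
Step 3: Other records unchanged: 541
Step 4: Final sum = 222.4 + 310.8 + 541 = 1074.2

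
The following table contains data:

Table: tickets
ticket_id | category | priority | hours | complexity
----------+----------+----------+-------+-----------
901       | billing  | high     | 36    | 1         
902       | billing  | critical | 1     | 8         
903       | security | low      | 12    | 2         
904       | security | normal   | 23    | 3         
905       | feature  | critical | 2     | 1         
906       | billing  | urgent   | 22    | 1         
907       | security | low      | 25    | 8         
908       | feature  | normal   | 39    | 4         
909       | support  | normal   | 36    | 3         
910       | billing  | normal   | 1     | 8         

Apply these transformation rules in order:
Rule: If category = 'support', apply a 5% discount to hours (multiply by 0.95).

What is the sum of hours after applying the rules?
195.2

Step 1: Records with category = 'support' have total hours = 36
Step 2: Apply multiplier: 36 × 0.95 = 34.2
Step 3: Other records total: 161
Step 4: Final sum = 34.2 + 161 = 195.2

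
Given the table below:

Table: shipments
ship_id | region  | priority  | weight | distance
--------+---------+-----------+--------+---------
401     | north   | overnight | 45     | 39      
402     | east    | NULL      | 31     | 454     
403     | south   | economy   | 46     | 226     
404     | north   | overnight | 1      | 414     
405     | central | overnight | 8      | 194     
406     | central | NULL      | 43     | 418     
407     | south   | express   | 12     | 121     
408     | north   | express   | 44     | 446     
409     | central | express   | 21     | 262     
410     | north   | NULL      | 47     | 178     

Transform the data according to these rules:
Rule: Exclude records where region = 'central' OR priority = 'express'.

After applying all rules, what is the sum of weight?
170

Step 1: Find records where region = 'central' OR priority = 'express'
Step 2: 5 records match, summing to 128
Step 3: Original sum: 298
Step 4: Remaining sum = 298 - 128 = 170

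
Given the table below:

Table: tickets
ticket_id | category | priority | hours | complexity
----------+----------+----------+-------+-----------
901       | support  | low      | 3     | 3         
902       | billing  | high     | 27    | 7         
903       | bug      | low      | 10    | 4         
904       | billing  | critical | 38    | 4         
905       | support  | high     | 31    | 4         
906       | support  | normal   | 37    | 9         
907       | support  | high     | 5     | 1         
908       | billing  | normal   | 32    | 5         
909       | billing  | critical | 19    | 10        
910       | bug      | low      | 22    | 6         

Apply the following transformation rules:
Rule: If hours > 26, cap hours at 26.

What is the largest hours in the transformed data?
26

Step 1: Original maximum hours = 38
Step 2: Apply cap at 26
Step 3: 5 records had hours > 26 and were capped
Step 4: Maximum after transformation = 26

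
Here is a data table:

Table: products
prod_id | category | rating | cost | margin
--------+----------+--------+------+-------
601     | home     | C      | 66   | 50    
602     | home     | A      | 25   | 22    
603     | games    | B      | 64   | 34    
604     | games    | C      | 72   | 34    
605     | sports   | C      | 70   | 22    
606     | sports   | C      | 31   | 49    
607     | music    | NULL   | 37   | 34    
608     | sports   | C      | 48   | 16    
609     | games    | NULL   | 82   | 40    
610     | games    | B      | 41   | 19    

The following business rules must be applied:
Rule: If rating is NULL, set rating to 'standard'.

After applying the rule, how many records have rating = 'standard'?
2

Step 1: Count records where rating IS NULL
Step 2: Found 2 records with NULL rating
Step 3: These records will have rating set to 'standard'
Step 4: Records already having rating = 'standard': 0
Step 5: Answer: 2 + 0 = 2 records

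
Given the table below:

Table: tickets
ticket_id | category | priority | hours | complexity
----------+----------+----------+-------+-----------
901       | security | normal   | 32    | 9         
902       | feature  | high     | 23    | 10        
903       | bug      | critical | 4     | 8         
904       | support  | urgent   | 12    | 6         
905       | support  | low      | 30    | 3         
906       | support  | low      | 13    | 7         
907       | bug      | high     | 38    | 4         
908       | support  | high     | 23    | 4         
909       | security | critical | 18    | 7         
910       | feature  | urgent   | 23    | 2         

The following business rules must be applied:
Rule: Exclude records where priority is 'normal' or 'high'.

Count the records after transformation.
6

Step 1: Count records to exclude
  - 1 (normal) + 3 (high) = 4 records
Step 2: Total records: 10
Step 3: Remaining = 10 - 4 = 6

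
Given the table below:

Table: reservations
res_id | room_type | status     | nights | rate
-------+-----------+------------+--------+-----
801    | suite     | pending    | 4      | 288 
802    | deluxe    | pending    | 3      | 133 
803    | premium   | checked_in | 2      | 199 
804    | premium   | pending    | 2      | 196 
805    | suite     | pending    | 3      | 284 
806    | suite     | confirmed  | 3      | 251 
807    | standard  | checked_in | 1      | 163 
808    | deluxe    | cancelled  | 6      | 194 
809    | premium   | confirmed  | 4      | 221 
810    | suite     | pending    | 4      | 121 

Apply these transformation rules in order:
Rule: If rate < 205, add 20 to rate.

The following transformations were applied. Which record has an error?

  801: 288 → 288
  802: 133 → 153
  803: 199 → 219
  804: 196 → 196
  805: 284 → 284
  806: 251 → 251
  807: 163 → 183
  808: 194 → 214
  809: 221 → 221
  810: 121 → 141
Record 804 has an error. The correct transformed value should be 216, not 196.

Step 1: Check each record against the rule
Step 2: Record 804 has rate = 196
Step 3: Since 196 < 205, the bonus should have been applied
Step 4: Correct value = 216, but claimed value = 196
Conclusion: Record 804 has the error.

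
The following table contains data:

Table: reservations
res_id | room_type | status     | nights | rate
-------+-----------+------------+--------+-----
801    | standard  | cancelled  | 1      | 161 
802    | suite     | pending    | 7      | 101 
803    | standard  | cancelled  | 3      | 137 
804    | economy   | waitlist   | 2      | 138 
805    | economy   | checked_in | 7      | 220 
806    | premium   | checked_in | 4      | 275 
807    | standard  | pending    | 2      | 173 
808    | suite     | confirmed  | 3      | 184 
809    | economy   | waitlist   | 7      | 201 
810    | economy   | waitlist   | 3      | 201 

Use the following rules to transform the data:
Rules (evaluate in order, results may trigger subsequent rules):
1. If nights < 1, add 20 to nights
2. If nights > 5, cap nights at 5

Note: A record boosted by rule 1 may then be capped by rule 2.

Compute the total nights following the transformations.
33

Step 1: Apply rule 1 to records with nights < 1
  - 0 records get bonus of 20
  - Of these, 0 records then exceed 5 and get capped
Step 2: Apply rule 2 to records with nights > 5
  - 3 records (original) are capped
Step 3: Calculate final sum = 33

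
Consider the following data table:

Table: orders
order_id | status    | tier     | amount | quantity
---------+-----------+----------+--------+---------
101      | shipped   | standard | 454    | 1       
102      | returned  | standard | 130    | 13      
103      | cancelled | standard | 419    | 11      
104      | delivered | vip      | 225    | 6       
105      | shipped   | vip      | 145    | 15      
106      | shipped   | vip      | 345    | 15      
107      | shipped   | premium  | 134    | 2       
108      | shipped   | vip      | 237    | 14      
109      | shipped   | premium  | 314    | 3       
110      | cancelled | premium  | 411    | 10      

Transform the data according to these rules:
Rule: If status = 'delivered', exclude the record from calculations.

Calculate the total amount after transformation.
2589

Step 1: Identify records where status = 'delivered'
Step 2: The excluded records sum to 225
Step 3: Original total amount = 2814
Step 4: Remaining total = 2814 - 225 = 2589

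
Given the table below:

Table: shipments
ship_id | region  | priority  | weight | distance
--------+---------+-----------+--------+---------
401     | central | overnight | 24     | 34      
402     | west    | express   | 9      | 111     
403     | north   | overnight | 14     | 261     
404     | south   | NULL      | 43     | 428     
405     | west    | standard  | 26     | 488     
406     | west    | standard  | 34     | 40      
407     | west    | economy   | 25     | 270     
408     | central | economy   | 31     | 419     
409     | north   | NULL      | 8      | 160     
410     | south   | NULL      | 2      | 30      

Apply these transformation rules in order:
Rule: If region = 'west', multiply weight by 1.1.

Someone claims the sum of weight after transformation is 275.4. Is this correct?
No, the correct result is 225.4.

Step 1: Calculate the correct sum after transformation
Step 2: Apply multiplier 1.1 to records where region = 'west'
Step 3: Correct result = 225.4
Step 4: Claimed result = 275.4
Step 5: 225.4 ≠ 275.4
Conclusion: The claimed result is incorrect. The correct answer is 225.4.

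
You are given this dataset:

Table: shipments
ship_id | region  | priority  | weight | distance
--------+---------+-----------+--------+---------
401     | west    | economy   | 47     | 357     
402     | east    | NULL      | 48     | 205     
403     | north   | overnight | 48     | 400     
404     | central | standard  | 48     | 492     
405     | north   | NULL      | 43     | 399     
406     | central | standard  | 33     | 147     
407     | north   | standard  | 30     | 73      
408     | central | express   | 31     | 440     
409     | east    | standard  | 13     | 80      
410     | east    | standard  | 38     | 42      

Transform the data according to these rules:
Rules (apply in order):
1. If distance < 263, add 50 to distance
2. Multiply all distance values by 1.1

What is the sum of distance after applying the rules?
3173.5

Step 1: Apply Rule 1 - Add 50 to records with distance < 263
  - 5 records affected: 547 + (5 × 50) = 797
  - Unaffected records: 2088
  - Sum after Rule 1: 2885
Step 2: Apply Rule 2 - Multiply all by 1.1
  - 2885 × 1.1 = 3173.5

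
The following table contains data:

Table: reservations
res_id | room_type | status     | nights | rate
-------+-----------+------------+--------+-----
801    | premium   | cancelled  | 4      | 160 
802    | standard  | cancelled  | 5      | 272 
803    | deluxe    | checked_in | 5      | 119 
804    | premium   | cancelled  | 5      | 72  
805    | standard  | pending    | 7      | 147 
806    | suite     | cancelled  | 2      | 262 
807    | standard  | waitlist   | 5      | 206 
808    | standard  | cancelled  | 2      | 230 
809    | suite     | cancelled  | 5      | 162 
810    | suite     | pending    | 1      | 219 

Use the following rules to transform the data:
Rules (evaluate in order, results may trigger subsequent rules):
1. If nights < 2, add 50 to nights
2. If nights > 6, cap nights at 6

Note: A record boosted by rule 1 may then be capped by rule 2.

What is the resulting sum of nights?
45

Step 1: Apply rule 1 to records with nights < 2
  - 1 records get bonus of 50
  - Of these, 1 records then exceed 6 and get capped
Step 2: Apply rule 2 to records with nights > 6
  - 1 records (original) are capped
Step 3: Calculate final sum = 45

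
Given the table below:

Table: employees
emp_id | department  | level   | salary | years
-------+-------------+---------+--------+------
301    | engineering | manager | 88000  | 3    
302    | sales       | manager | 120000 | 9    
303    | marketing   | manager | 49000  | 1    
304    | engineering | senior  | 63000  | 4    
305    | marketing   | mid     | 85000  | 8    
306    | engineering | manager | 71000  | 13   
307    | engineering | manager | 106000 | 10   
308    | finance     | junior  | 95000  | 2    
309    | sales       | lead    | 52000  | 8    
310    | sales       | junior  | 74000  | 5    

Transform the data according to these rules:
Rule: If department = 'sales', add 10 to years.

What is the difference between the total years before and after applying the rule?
30

Step 1: Original sum of years = 63
Step 2: 3 records have department = 'sales'
Step 3: Each affected record changes by 10
Step 4: Total change = 3 × 10 = 30
Step 5: New sum = 63 + 30 = 93
Step 6: Difference = |93 - 63| = 30
        (Sum increased by 30)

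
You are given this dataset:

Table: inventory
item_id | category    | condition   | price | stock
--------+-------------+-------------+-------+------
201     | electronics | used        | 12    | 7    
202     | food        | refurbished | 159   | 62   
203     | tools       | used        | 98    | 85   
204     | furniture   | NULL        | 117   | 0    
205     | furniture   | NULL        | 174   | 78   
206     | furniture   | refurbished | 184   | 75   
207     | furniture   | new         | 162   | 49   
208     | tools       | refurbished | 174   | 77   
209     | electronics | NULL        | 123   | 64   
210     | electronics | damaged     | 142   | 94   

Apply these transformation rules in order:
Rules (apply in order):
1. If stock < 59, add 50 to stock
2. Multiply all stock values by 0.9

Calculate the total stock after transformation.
666.9

Step 1: Apply Rule 1 - Add 50 to records with stock < 59
  - 3 records affected: 56 + (3 × 50) = 206
  - Unaffected records: 535
  - Sum after Rule 1: 741
Step 2: Apply Rule 2 - Multiply all by 0.9
  - 741 × 0.9 = 666.9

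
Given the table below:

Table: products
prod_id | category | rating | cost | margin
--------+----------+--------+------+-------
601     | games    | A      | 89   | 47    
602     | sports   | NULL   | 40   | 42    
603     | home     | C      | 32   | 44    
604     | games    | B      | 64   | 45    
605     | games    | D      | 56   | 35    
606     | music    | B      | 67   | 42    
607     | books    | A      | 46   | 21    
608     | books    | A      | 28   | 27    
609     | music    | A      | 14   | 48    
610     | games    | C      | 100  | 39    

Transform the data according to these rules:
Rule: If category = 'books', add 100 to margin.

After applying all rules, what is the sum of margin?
590

Step 1: Count records where category = 'books': 2
Step 2: Total bonus added: 2 × 100 = 200
Step 3: Original sum of margin: 390
Step 4: Final sum = 390 + 200 = 590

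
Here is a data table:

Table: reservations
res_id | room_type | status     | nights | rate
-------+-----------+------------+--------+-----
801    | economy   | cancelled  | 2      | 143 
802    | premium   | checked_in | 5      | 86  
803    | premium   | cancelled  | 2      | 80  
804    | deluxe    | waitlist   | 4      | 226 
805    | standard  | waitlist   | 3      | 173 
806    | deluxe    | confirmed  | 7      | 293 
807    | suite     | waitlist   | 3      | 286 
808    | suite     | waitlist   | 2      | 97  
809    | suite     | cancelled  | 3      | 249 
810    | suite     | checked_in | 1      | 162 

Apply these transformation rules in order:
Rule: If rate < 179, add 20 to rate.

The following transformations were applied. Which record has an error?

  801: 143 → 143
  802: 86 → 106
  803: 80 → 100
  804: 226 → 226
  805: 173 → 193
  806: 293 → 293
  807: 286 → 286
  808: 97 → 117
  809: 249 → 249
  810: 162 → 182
Record 801 has an error. The correct transformed value should be 163, not 143.

Step 1: Check each record against the rule
Step 2: Record 801 has rate = 143
Step 3: Since 143 < 179, the bonus should have been applied
Step 4: Correct value = 163, but claimed value = 143
Conclusion: Record 801 has the error.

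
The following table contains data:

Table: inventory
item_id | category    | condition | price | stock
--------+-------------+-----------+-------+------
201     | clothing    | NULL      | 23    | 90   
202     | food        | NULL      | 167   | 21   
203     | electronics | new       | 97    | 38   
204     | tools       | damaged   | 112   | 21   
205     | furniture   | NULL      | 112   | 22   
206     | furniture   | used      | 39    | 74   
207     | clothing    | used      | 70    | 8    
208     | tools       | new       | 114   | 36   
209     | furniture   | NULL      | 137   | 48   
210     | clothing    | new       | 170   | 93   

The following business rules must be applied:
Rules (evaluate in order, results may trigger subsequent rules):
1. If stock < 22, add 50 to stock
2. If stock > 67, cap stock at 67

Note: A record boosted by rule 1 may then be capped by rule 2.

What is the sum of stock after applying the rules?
537

Step 1: Apply rule 1 to records with stock < 22
  - 3 records get bonus of 50
  - Of these, 2 records then exceed 67 and get capped
Step 2: Apply rule 2 to records with stock > 67
  - 3 records (original) are capped
Step 3: Calculate final sum = 537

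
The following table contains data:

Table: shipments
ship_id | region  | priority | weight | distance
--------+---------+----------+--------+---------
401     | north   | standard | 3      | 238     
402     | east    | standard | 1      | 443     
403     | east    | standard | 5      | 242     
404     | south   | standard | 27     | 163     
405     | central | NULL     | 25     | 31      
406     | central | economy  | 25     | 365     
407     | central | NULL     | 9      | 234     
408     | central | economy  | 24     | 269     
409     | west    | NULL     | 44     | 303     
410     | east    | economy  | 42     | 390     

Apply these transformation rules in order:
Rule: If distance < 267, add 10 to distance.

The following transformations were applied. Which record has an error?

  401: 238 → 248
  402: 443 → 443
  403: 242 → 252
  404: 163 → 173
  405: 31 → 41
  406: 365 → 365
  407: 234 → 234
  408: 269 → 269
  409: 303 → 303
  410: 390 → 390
Record 407 has an error. The correct transformed value should be 244, not 234.

Step 1: Check each record against the rule
Step 2: Record 407 has distance = 234
Step 3: Since 234 < 267, the bonus should have been applied
Step 4: Correct value = 244, but claimed value = 234
Conclusion: Record 407 has the error.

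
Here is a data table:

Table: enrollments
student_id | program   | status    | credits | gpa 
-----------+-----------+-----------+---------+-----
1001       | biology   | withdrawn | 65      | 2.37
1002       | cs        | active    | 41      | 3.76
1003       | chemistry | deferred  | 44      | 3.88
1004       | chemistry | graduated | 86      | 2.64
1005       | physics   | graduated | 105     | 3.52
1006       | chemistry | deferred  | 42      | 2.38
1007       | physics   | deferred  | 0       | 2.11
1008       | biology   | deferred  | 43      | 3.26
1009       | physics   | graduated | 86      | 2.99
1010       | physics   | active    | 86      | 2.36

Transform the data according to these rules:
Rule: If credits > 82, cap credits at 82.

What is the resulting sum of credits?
563

Step 1: 4 records have credits > 82
Step 2: These records originally summed to 363
Step 3: After capping: 4 × 82 = 328
Step 4: Unaffected records sum: 235
Step 5: Final sum = 328 + 235 = 563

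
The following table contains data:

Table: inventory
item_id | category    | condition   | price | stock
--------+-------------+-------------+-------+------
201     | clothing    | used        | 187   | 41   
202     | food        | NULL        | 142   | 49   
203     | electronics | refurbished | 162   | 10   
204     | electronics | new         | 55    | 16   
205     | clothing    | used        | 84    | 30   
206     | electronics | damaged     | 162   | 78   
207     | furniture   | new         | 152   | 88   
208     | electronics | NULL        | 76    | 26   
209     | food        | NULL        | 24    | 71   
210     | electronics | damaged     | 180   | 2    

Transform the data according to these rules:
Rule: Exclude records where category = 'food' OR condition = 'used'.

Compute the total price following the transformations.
787

Step 1: Find records where category = 'food' OR condition = 'used'
Step 2: 4 records match, summing to 437
Step 3: Original sum: 1224
Step 4: Remaining sum = 1224 - 437 = 787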